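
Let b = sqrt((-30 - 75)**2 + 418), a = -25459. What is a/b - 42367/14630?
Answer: -42367/14630 - 25459*sqrt(11443)/11443 ≈ -240.89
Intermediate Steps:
b = sqrt(11443) (b = sqrt((-105)**2 + 418) = sqrt(11025 + 418) = sqrt(11443) ≈ 106.97)
a/b - 42367/14630 = -25459*sqrt(11443)/11443 - 42367/14630 = -42367/14630 - 25459*sqrt(11443)/11443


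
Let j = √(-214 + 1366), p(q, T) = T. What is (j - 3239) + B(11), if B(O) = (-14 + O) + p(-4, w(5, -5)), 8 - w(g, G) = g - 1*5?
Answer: -3234 + 24*√2 ≈ -3200.1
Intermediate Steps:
w(g, G) = 13 - g (w(g, G) = 8 - (g - 1*5) = 8 - (g - 5) = 8 - (-5 + g) = 8 + (5 - g) = 13 - g)
B(O) = -6 + O (B(O) = (-14 + O) + (13 - 1*5) = (-14 + O) + (13 - 5) = (-14 + O) + 8 = -6 + O)
j = 24*√2 (j = √1152 = 24*√2 ≈ 33.941)
(j - 3239) + B(11) = (24*√2 - 3239) + (-6 + 11) = (-3239 + 24*√2) + 5 = -3234 + 24*√2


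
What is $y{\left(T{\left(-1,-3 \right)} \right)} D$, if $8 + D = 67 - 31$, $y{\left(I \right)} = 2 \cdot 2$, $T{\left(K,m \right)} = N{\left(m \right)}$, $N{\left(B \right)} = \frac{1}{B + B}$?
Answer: $112$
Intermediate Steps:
$N{\left(B \right)} = \frac{1}{2 B}$
$T{\left(K,m \right)} = \frac{1}{2 m}$
$y{\left(I \right)} = 4$
$D = 28$ ($D = -8 + \left(67 - 31\right) = -8 + 36 = 28$)
$y{\left(T{\left(-1,-3 \right)} \right)} D = 4 \cdot 28 = 112$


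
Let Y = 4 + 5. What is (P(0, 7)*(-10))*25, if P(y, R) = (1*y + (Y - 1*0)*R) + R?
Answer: -17500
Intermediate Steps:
Y = 9
P(y, R) = y + 10*R (P(y, R) = (1*y + (9 - 1*0)*R) + R = (y + (9 + 0)*R) + R = (y + 9*R) + R = y + 10*R)
(P(0, 7)*(-10))*25 = ((0 + 10*7)*(-10))*25 = ((0 + 70)*(-10))*25 = (70*(-10))*25 = -700*25 = -17500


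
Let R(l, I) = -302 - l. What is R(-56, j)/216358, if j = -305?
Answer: -123/108179 ≈ -0.0011370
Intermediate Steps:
R(-56, j)/216358 = (-302 - 1*(-56))/216358 = (-302 + 56)*(1/216358) = -246*1/216358 = -123/108179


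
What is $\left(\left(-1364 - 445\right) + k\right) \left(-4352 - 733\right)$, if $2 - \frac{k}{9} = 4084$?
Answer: $196011495$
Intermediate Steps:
$k = -36738$ ($k = 18 - 36756 = -36738$)
$\left(\left(-1364 - 445\right) + k\right) \left(-4352 - 733\right) = \left(\left(-1364 - 445\right) - 36738\right) \left(-4352 - 733\right) = \left(\left(-1364 - 445\right) - 36738\right) \left(-5085\right) = \left(-1809 - 36738\right) \left(-5085\right) = \left(-38547\right) \left(-5085\right) = 196011495$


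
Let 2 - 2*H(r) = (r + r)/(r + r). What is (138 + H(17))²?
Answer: 76729/4 ≈ 19182.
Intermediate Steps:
H(r) = ½ (H(r) = 1 - (r + r)/(2*(r + r)) = 1 - 2*r/(2*(2*r)) = 1 - 2*r*1/(2*r)/2 = 1 - ½*1 = 1 - ½ = ½)
(138 + H(17))² = (138 + ½)² = (277/2)² = 76729/4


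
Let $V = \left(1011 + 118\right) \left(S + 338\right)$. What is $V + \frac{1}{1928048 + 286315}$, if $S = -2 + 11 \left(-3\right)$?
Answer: $\frac{757504795582}{2214363} \approx 3.4209 \cdot 10^{5}$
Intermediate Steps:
$S = -35$ ($S = -2 - 33 = -35$)
$V = 342087$ ($V = \left(1011 + 118\right) \left(-35 + 338\right) = 1129 \cdot 303 = 342087$)
$V + \frac{1}{1928048 + 286315} = 342087 + \frac{1}{1928048 + 286315} = 342087 + \frac{1}{2214363} = \frac{757504795582}{2214363}$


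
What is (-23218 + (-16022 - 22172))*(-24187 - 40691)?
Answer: 3984287736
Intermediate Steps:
(-23218 + (-16022 - 22172))*(-24187 - 40691) = (-23218 - 38194)*(-64878) = -61412*(-64878) = 3984287736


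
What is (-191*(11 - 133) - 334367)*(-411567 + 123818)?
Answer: 89508642685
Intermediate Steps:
(-191*(11 - 133) - 334367)*(-411567 + 123818) = (-191*(-122) - 334367)*(-287749) = (23302 - 334367)*(-287749) = -311065*(-287749) = 89508642685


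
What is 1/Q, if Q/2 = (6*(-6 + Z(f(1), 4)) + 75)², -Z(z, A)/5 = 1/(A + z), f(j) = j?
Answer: 1/2178 ≈ 0.00045914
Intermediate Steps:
Z(z, A) = -5/(A + z)
Q = 2178 (Q = 2*(6*(-6 - 5/(4 + 1)) + 75)² = 2*(6*(-6 - 5/5) + 75)² = 2*(6*(-6 - 5*⅕) + 75)² = 2*(6*(-6 - 1) + 75)² = 2*(6*(-7) + 75)² = 2*(-42 + 75)² = 2*33² = 2*1089 = 2178)
1/Q = 1/2178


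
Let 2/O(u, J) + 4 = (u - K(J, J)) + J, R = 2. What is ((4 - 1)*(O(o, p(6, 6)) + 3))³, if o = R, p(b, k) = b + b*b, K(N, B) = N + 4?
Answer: 512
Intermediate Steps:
K(N, B) = 4 + N
p(b, k) = b + b²
o = 2
O(u, J) = 2/(-8 + u) (O(u, J) = 2/(-4 + ((u - (4 + J)) + J)) = 2/(-4 + ((u + (-4 - J)) + J)) = 2/(-4 + ((-4 + u - J) + J)) = 2/(-4 + (-4 + u)) = 2/(-8 + u))
((4 - 1)*(O(o, p(6, 6)) + 3))³ = ((4 - 1)*(2/(-8 + 2) + 3))³ = (3*(2/(-6) + 3))³ = (3*(2*(-⅙) + 3))³ = (3*(-⅓ + 3))³ = (3*(8/3))³ = 8³ = 512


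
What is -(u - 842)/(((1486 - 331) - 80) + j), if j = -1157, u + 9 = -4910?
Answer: -5761/82 ≈ -70.256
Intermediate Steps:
u = -4919 (u = -9 - 4910 = -4919)
-(u - 842)/(((1486 - 331) - 80) + j) = -(-4919 - 842)/(((1486 - 331) - 80) - 1157) = -(-5761)/((1155 - 80) - 1157) = -(-5761)/(1075 - 1157) = -(-5761)/(-82) = -(-5761)*(-1)/82 = -1*5761/82 = -5761/82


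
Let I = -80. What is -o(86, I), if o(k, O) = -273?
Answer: 273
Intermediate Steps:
-o(86, I) = -1*(-273) = 273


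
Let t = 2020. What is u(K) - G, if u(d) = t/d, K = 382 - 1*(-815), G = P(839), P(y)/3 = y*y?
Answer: -2527778291/1197 ≈ -2.1118e+6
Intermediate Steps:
P(y) = 3*y² (P(y) = 3*(y*y) = 3*y²)
G = 2111763 (G = 3*839² = 3*703921 = 2111763)
K = 1197 (K = 382 + 815 = 1197)
u(d) = 2020/d
u(K) - G = 2020/1197 - 1*2111763 = 2020*(1/1197) - 2111763 = 2020/1197 - 2111763 = -2527778291/1197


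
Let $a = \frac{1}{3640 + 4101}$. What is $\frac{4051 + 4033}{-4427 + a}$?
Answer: $- \frac{31289122}{17134703} \approx -1.8261$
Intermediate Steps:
$a = \frac{1}{7741} \approx 0.00012918$
$\frac{4051 + 4033}{-4427 + a} = \frac{4051 + 4033}{-4427 + \frac{1}{7741}} = \frac{8084}{- \frac{34269406}{7741}} = 8084 \left(- \frac{7741}{34269406}\right) = - \frac{31289122}{17134703}$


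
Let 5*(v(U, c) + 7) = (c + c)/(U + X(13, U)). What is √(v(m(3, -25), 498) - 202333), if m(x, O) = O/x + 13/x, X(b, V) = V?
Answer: I*√20236490/10 ≈ 449.85*I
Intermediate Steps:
m(x, O) = 13/x + O/x
v(U, c) = -7 + c/(5*U) (v(U, c) = -7 + ((c + c)/(U + U))/5 = -7 + ((2*c)/((2*U)))/5 = -7 + ((2*c)*(1/(2*U)))/5 = -7 + (c/U)/5 = -7 + c/(5*U))
√(v(m(3, -25), 498) - 202333) = √((-7 + (⅕)*498/((13 - 25)/3)) - 202333) = √((-7 + (⅕)*498/((⅓)*(-12))) - 202333) = √((-7 + (⅕)*498/(-4)) - 202333) = √((-7 + (⅕)*498*(-¼)) - 202333) = √((-7 - 249/10) - 202333) = √(-319/10 - 202333) = √(-2023649/10) = I*√20236490/10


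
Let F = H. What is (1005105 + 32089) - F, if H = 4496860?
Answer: -3459666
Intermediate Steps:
F = 4496860
(1005105 + 32089) - F = (1005105 + 32089) - 1*4496860 = 1037194 - 4496860 = -3459666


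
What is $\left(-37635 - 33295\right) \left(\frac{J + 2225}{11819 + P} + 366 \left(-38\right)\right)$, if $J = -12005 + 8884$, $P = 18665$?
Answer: $\frac{7518090015560}{7621} \approx 9.865 \cdot 10^{8}$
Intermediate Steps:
$J = -3121$
$\left(-37635 - 33295\right) \left(\frac{J + 2225}{11819 + P} + 366 \left(-38\right)\right) = \left(-37635 - 33295\right) \left(\frac{-3121 + 2225}{11819 + 18665} + 366 \left(-38\right)\right) = - 70930 \left(- \frac{896}{30484} - 13908\right) = - 70930 \left(\left(-896\right) \frac{1}{30484} - 13908\right) = - 70930 \left(- \frac{224}{7621} - 13908\right) = \left(-70930\right) \left(- \frac{105993092}{7621}\right) = \frac{7518090015560}{7621}$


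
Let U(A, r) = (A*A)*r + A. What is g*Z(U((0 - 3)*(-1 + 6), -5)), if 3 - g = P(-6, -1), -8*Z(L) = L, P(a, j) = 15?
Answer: -1710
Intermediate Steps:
U(A, r) = A + r*A**2 (U(A, r) = A**2*r + A = r*A**2 + A = A + r*A**2)
Z(L) = -L/8
g = -12 (g = 3 - 1*15 = 3 - 15 = -12)
g*Z(U((0 - 3)*(-1 + 6), -5)) = -(-3)*((0 - 3)*(-1 + 6))*(1 + ((0 - 3)*(-1 + 6))*(-5))/2 = -(-3)*(-3*5)*(1 - 3*5*(-5))/2 = -(-3)*(-15*(1 - 15*(-5)))/2 = -(-3)*(-15*(1 + 75))/2 = -(-3)*(-15*76)/2 = -(-3)*(-1140)/2 = -12*285/2 = -1710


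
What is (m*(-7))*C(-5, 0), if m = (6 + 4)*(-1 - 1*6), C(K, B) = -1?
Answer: -490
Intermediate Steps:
m = -70 (m = 10*(-1 - 6) = 10*(-7) = -70)
(m*(-7))*C(-5, 0) = -70*(-7)*(-1) = 490*(-1) = -490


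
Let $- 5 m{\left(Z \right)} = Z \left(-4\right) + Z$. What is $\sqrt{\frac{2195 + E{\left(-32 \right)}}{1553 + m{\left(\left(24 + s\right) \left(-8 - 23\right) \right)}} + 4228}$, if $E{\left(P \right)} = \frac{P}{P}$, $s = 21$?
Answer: $\frac{\sqrt{135567619}}{179} \approx 65.047$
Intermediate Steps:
$E{\left(P \right)} = 1$
$m{\left(Z \right)} = \frac{3 Z}{5}$ ($m{\left(Z \right)} = - \frac{Z \left(-4\right) + Z}{5} = - \frac{- 4 Z + Z}{5} = - \frac{\left(-3\right) Z}{5} = \frac{3 Z}{5}$)
$\sqrt{\frac{2195 + E{\left(-32 \right)}}{1553 + m{\left(\left(24 + s\right) \left(-8 - 23\right) \right)}} + 4228} = \sqrt{\frac{2195 + 1}{1553 + \frac{3 \left(24 + 21\right) \left(-8 - 23\right)}{5}} + 4228} = \sqrt{\frac{2196}{1553 + \frac{3 \cdot 45 \left(-31\right)}{5}} + 4228} = \sqrt{\frac{2196}{1553 + \frac{3}{5} \left(-1395\right)} + 4228} = \sqrt{\frac{2196}{1553 - 837} + 4228} = \sqrt{\frac{2196}{716} + 4228} = \sqrt{2196 \cdot \frac{1}{716} + 4228} = \sqrt{\frac{549}{179} + 4228} = \sqrt{\frac{757361}{179}} = \frac{\sqrt{135567619}}{179}$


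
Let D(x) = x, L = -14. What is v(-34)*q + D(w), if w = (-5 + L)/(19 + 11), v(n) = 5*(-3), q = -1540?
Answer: 692981/30 ≈ 23099.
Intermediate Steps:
v(n) = -15
w = -19/30 (w = (-5 - 14)/(19 + 11) = -19/30 ≈ -0.63333)
v(-34)*q + D(w) = -15*(-1540) - 19/30 = 23100 - 19/30 = 692981/30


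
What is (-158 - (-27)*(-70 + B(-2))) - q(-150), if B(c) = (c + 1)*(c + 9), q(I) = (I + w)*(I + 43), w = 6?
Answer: -17645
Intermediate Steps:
q(I) = (6 + I)*(43 + I) (q(I) = (I + 6)*(I + 43) = (6 + I)*(43 + I))
B(c) = (1 + c)*(9 + c)
(-158 - (-27)*(-70 + B(-2))) - q(-150) = (-158 - (-27)*(-70 + (9 + (-2)² + 10*(-2)))) - (258 + (-150)² + 49*(-150)) = (-158 - (-27)*(-70 + (9 + 4 - 20))) - (258 + 22500 - 7350) = (-158 - (-27)*(-70 - 7)) - 1*15408 = (-158 - (-27)*(-77)) - 15408 = (-158 - 1*2079) - 15408 = (-158 - 2079) - 15408 = -2237 - 15408 = -17645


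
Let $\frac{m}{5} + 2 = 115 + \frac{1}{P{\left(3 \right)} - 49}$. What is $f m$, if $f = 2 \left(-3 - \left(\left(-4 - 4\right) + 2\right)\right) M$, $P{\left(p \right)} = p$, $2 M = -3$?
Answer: $- \frac{233865}{46} \approx -5084.0$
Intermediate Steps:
$M = - \frac{3}{2}$ ($M = \frac{1}{2} \left(-3\right) = - \frac{3}{2} \approx -1.5$)
$f = -9$ ($f = 2 \left(-3 - \left(\left(-4 - 4\right) + 2\right)\right) \left(- \frac{3}{2}\right) = 2 \left(-3 - \left(-8 + 2\right)\right) \left(- \frac{3}{2}\right) = 2 \left(-3 - -6\right) \left(- \frac{3}{2}\right) = 2 \left(-3 + 6\right) \left(- \frac{3}{2}\right) = 2 \cdot 3 \left(- \frac{3}{2}\right) = 6 \left(- \frac{3}{2}\right) = -9$)
$m = \frac{25985}{46}$ ($m = -10 + 5 \left(115 + \frac{1}{3 - 49}\right) = -10 + 5 \left(115 + \frac{1}{-46}\right) = -10 + 5 \left(115 - \frac{1}{46}\right) = -10 + 5 \cdot \frac{5289}{46} = -10 + \frac{26445}{46} = \frac{25985}{46} \approx 564.89$)
$f m = \left(-9\right) \frac{25985}{46} = - \frac{233865}{46}$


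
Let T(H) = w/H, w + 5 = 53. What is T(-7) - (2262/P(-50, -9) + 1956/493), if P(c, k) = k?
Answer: 2489986/10353 ≈ 240.51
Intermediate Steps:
w = 48 (w = -5 + 53 = 48)
T(H) = 48/H
T(-7) - (2262/P(-50, -9) + 1956/493) = 48/(-7) - (2262/(-9) + 1956/493) = 48*(-⅐) - (2262*(-⅑) + 1956*(1/493)) = -48/7 - (-754/3 + 1956/493) = -48/7 - 1*(-365854/1479) = -48/7 + 365854/1479 = 2489986/10353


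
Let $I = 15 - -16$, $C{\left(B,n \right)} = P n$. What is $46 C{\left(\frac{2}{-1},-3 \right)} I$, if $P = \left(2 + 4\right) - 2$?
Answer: $-17112$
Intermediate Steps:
$P = 4$ ($P = 6 - 2 = 4$)
$C{\left(B,n \right)} = 4 n$
$I = 31$ ($I = 15 + 16 = 31$)
$46 C{\left(\frac{2}{-1},-3 \right)} I = 46 \cdot 4 \left(-3\right) 31 = 46 \left(-12\right) 31 = \left(-552\right) 31 = -17112$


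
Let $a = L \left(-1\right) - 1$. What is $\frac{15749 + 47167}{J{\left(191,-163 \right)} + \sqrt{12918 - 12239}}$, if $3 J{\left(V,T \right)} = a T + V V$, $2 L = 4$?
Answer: $\frac{6978013560}{1366774789} - \frac{566244 \sqrt{679}}{1366774789} \approx 5.0947$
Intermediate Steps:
$L = 2$ ($L = \frac{1}{2} \cdot 4 = 2$)
$a = -3$ ($a = 2 \left(-1\right) - 1 = -2 - 1 = -3$)
$J{\left(V,T \right)} = - T + \frac{V^{2}}{3}$ ($J{\left(V,T \right)} = \frac{- 3 T + V V}{3} = \frac{- 3 T + V^{2}}{3} = \frac{V^{2} - 3 T}{3} = - T + \frac{V^{2}}{3}$)
$\frac{15749 + 47167}{J{\left(191,-163 \right)} + \sqrt{12918 - 12239}} = \frac{15749 + 47167}{\left(\left(-1\right) \left(-163\right) + \frac{191^{2}}{3}\right) + \sqrt{12918 - 12239}} = \frac{62916}{\left(163 + \frac{1}{3} \cdot 36481\right) + \sqrt{679}} = \frac{62916}{\left(163 + \frac{36481}{3}\right) + \sqrt{679}} = \frac{62916}{\frac{36970}{3} + \sqrt{679}}$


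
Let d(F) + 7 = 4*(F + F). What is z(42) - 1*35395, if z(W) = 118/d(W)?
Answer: -11644837/329 ≈ -35395.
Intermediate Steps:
d(F) = -7 + 8*F (d(F) = -7 + 4*(F + F) = -7 + 4*(2*F) = -7 + 8*F)
z(W) = 118/(-7 + 8*W)
z(42) - 1*35395 = 118/(-7 + 8*42) - 1*35395 = 118/(-7 + 336) - 35395 = 118/329 - 35395 = -11644837/329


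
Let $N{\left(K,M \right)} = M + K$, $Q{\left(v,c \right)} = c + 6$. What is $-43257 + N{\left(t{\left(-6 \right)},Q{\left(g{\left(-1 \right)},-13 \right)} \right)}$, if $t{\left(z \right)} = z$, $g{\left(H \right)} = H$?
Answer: $-43270$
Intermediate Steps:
$Q{\left(v,c \right)} = 6 + c$
$N{\left(K,M \right)} = K + M$
$-43257 + N{\left(t{\left(-6 \right)},Q{\left(g{\left(-1 \right)},-13 \right)} \right)} = -43257 + \left(-6 + \left(6 - 13\right)\right) = -43257 - 13 = -43270$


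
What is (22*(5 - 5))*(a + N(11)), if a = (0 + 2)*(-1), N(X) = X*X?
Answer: 0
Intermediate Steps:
N(X) = X²
a = -2 (a = 2*(-1) = -2)
(22*(5 - 5))*(a + N(11)) = (22*(5 - 5))*(-2 + 11²) = (22*0)*(-2 + 121) = 0*119 = 0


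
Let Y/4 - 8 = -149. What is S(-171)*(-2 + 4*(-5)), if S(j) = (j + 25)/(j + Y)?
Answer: -3212/735 ≈ -4.3701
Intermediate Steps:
Y = -564 (Y = 32 + 4*(-149) = 32 - 596 = -564)
S(j) = (25 + j)/(-564 + j) (S(j) = (j + 25)/(j - 564) = (25 + j)/(-564 + j))
S(-171)*(-2 + 4*(-5)) = ((25 - 171)/(-564 - 171))*(-2 + 4*(-5)) = (-146/(-735))*(-2 - 20) = -1/735*(-146)*(-22) = (146/735)*(-22) = -3212/735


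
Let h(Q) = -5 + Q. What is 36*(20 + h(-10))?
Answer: 180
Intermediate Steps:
36*(20 + h(-10)) = 36*(20 + (-5 - 10)) = 36*(20 - 15) = 36*5 = 180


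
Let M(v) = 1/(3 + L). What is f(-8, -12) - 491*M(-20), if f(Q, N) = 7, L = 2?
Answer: -456/5 ≈ -91.200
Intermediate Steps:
M(v) = ⅕ (M(v) = 1/(3 + 2) = 1/5 = ⅕)
f(-8, -12) - 491*M(-20) = 7 - 491*⅕ = 7 - 491/5 = -456/5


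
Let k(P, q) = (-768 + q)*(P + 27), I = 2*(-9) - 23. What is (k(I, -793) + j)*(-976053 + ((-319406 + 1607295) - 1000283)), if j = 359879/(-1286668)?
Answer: -19358084985703071/1286668 ≈ -1.5045e+10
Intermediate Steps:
j = -359879/1286668 (j = 359879*(-1/1286668) = -359879/1286668 ≈ -0.27970)
I = -41 (I = -18 - 23 = -41)
k(P, q) = (-768 + q)*(27 + P)
(k(I, -793) + j)*(-976053 + ((-319406 + 1607295) - 1000283)) = ((-20736 - 768*(-41) + 27*(-793) - 41*(-793)) - 359879/1286668)*(-976053 + ((-319406 + 1607295) - 1000283)) = ((-20736 + 31488 - 21411 + 32513) - 359879/1286668)*(-976053 + (1287889 - 1000283)) = (21854 - 359879/1286668)*(-976053 + 287606) = (28118482593/1286668)*(-688447) = -19358084985703071/1286668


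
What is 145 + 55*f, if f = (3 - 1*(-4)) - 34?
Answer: -1340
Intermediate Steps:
f = -27 (f = (3 + 4) - 34 = 7 - 34 = -27)
145 + 55*f = 145 + 55*(-27) = 145 - 1485 = -1340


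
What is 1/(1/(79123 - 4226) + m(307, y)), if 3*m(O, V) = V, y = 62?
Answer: 224691/4643617 ≈ 0.048387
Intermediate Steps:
m(O, V) = V/3
1/(1/(79123 - 4226) + m(307, y)) = 1/(1/(79123 - 4226) + (⅓)*62) = 1/(1/74897 + 62/3) = 1/(4643617/224691) = 224691/4643617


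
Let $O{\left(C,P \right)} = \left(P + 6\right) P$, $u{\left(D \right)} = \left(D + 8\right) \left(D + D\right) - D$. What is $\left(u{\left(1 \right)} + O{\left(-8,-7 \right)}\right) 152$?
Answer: $3648$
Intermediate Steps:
$u{\left(D \right)} = - D + 2 D \left(8 + D\right)$ ($u{\left(D \right)} = \left(8 + D\right) 2 D - D = 2 D \left(8 + D\right) - D = - D + 2 D \left(8 + D\right)$)
$O{\left(C,P \right)} = P \left(6 + P\right)$ ($O{\left(C,P \right)} = \left(6 + P\right) P = P \left(6 + P\right)$)
$\left(u{\left(1 \right)} + O{\left(-8,-7 \right)}\right) 152 = \left(1 \left(15 + 2 \cdot 1\right) - 7 \left(6 - 7\right)\right) 152 = \left(1 \left(15 + 2\right) - -7\right) 152 = \left(1 \cdot 17 + 7\right) 152 = \left(17 + 7\right) 152 = 24 \cdot 152 = 3648$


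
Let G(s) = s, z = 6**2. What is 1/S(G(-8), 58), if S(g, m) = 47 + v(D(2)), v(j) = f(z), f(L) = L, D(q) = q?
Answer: 1/83 ≈ 0.012048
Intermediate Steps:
z = 36
v(j) = 36
S(g, m) = 83 (S(g, m) = 47 + 36 = 83)
1/S(G(-8), 58) = 1/83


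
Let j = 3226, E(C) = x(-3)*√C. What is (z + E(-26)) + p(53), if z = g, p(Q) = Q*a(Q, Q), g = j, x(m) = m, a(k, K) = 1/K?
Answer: 3227 - 3*I*√26 ≈ 3227.0 - 15.297*I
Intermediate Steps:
E(C) = -3*√C
g = 3226
p(Q) = 1 (p(Q) = Q/Q = 1)
z = 3226
(z + E(-26)) + p(53) = (3226 - 3*I*√26) + 1 = 3227 - 3*I*√26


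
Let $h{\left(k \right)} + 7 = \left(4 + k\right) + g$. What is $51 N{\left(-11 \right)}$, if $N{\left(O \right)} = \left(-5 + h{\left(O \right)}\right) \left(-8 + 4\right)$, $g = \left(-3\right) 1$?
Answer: $4488$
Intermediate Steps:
$g = -3$
$h{\left(k \right)} = -6 + k$ ($h{\left(k \right)} = -7 + \left(\left(4 + k\right) - 3\right) = -7 + \left(1 + k\right) = -6 + k$)
$N{\left(O \right)} = 44 - 4 O$ ($N{\left(O \right)} = \left(-5 + \left(-6 + O\right)\right) \left(-8 + 4\right) = \left(-11 + O\right) \left(-4\right) = 44 - 4 O$)
$51 N{\left(-11 \right)} = 51 \left(44 - -44\right) = 51 \left(44 + 44\right) = 51 \cdot 88 = 4488$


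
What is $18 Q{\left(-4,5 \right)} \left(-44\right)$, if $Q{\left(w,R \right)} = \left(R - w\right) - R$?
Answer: $-3168$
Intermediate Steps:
$Q{\left(w,R \right)} = - w$
$18 Q{\left(-4,5 \right)} \left(-44\right) = 18 \left(\left(-1\right) \left(-4\right)\right) \left(-44\right) = 18 \cdot 4 \left(-44\right) = 72 \left(-44\right) = -3168$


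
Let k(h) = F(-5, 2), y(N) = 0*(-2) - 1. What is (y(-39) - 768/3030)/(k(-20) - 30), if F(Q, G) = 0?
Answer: 211/5050 ≈ 0.041782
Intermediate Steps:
y(N) = -1 (y(N) = 0 - 1 = -1)
k(h) = 0
(y(-39) - 768/3030)/(k(-20) - 30) = (-1 - 768/3030)/(0 - 30) = (-1 - 768*1/3030)/(-30) = (-1 - 128/505)*(-1/30) = -633/505*(-1/30) = 211/5050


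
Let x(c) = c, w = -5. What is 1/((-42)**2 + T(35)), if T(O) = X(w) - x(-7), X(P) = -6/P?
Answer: 5/8861 ≈ 0.00056427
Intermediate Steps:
T(O) = 41/5 (T(O) = -6/(-5) - 1*(-7) = -6*(-1/5) + 7 = 6/5 + 7 = 41/5)
1/((-42)**2 + T(35)) = 1/((-42)**2 + 41/5) = 1/(1764 + 41/5) = 1/(8861/5) = 5/8861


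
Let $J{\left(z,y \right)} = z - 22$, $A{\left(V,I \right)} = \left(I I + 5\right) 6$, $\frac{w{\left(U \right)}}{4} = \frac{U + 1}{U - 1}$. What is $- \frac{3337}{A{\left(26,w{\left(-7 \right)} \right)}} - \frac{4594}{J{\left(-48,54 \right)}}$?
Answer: $\frac{10879}{420} \approx 25.902$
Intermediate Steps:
$w{\left(U \right)} = \frac{4 \left(1 + U\right)}{-1 + U}$ ($w{\left(U \right)} = 4 \frac{U + 1}{U - 1} = 4 \frac{1 + U}{-1 + U} = \frac{4 \left(1 + U\right)}{-1 + U}$)
$A{\left(V,I \right)} = 30 + 6 I^{2}$ ($A{\left(V,I \right)} = \left(I^{2} + 5\right) 6 = \left(5 + I^{2}\right) 6 = 30 + 6 I^{2}$)
$J{\left(z,y \right)} = -22 + z$
$- \frac{3337}{A{\left(26,w{\left(-7 \right)} \right)}} - \frac{4594}{J{\left(-48,54 \right)}} = - \frac{3337}{30 + 6 \left(\frac{4 \left(1 - 7\right)}{-1 - 7}\right)^{2}} - \frac{4594}{-22 - 48} = - \frac{3337}{30 + 6 \left(4 \frac{1}{-8} \left(-6\right)\right)^{2}} - \frac{4594}{-70} = - \frac{3337}{30 + 6 \left(4 \left(- \frac{1}{8}\right) \left(-6\right)\right)^{2}} - - \frac{2297}{35} = - \frac{3337}{30 + 6 \cdot 3^{2}} + \frac{2297}{35} = - \frac{3337}{30 + 6 \cdot 9} + \frac{2297}{35} = - \frac{3337}{30 + 54} + \frac{2297}{35} = - \frac{3337}{84} + \frac{2297}{35} = \frac{10879}{420}$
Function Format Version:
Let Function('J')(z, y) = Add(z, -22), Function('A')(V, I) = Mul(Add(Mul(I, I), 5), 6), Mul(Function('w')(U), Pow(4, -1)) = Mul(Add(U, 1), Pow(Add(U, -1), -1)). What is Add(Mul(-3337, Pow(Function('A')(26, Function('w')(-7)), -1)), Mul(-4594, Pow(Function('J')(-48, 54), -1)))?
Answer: Rational(10879, 420) ≈ 25.902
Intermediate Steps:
Function('w')(U) = Mul(4, Pow(Add(-1, U), -1), Add(1, U)) (Function('w')(U) = Mul(4, Mul(Add(U, 1), Pow(Add(U, -1), -1))) = Mul(4, Mul(Add(1, U), Pow(Add(-1, U), -1))) = Mul(4, Mul(Pow(Add(-1, U), -1), Add(1, U))) = Mul(4, Pow(Add(-1, U), -1), Add(1, U)))
Function('A')(V, I) = Add(30, Mul(6, Pow(I, 2))) (Function('A')(V, I) = Mul(Add(Pow(I, 2), 5), 6) = Mul(Add(5, Pow(I, 2)), 6) = Add(30, Mul(6, Pow(I, 2))))
Function('J')(z, y) = Add(-22, z)
Add(Mul(-3337, Pow(Function('A')(26, Function('w')(-7)), -1)), Mul(-4594, Pow(Function('J')(-48, 54), -1))) = Add(Mul(-3337, Pow(Add(30, Mul(6, Pow(Mul(4, Pow(Add(-1, -7), -1), Add(1, -7)), 2))), -1)), Mul(-4594, Pow(Add(-22, -48), -1))) = Add(Mul(-3337, Pow(Add(30, Mul(6, Pow(Mul(4, Pow(-8, -1), -6), 2))), -1)), Mul(-4594, Pow(-70, -1))) = Add(Mul(-3337, Pow(Add(30, Mul(6, Pow(Mul(4, Rational(-1, 8), -6), 2))), -1)), Mul(-4594, Rational(-1, 70))) = Add(Mul(-3337, Pow(Add(30, Mul(6, Pow(3, 2))), -1)), Rational(2297, 35)) = Add(Mul(-3337, Pow(Add(30, Mul(6, 9)), -1)), Rational(2297, 35)) = Add(Mul(-3337, Pow(Add(30, 54), -1)), Rational(2297, 35)) = Add(Mul(-3337, Pow(84, -1)), Rational(2297, 35)) = Add(Mul(-3337, Rational(1, 84)), Rational(2297, 35)) = Add(Rational(-3337, 84), Rational(2297, 35)) = Rational(10879, 420)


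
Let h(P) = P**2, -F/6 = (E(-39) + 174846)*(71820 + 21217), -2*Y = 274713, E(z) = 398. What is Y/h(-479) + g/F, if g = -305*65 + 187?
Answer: -2239483803629589/3740846452040348 ≈ -0.59866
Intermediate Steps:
g = -19638 (g = -19825 + 187 = -19638)
Y = -274713/2 (Y = -1/2*274713 = -274713/2 ≈ -1.3736e+5)
F = -97825056168 (F = -6*(398 + 174846)*(71820 + 21217) = -1051464*93037 = -6*16304176028 = -97825056168)
Y/h(-479) + g/F = -274713/(2*((-479)**2)) - 19638/(-97825056168) = -274713/2/229441 - 19638*(-1/97825056168) = -274713/2*1/229441 + 3273/16304176028 = -274713/458882 + 3273/16304176028 = -2239483803629589/3740846452040348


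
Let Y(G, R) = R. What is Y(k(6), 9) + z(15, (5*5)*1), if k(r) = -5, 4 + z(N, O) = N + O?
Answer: 45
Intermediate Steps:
z(N, O) = -4 + N + O (z(N, O) = -4 + (N + O) = -4 + N + O)
Y(k(6), 9) + z(15, (5*5)*1) = 9 + (-4 + 15 + (5*5)*1) = 9 + (-4 + 15 + 25*1) = 9 + (-4 + 15 + 25) = 9 + 36 = 45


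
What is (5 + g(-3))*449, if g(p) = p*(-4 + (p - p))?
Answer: 7633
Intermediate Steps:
g(p) = -4*p (g(p) = p*(-4 + 0) = p*(-4) = -4*p)
(5 + g(-3))*449 = (5 - 4*(-3))*449 = (5 + 12)*449 = 17*449 = 7633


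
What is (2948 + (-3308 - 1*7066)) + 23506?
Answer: 16080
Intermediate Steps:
(2948 + (-3308 - 1*7066)) + 23506 = (2948 + (-3308 - 7066)) + 23506 = (2948 - 10374) + 23506 = -7426 + 23506 = 16080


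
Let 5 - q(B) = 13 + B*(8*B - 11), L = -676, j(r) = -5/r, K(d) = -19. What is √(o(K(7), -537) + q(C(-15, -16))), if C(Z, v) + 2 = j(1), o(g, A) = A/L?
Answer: I*√321915/26 ≈ 21.822*I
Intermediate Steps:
o(g, A) = -A/676 (o(g, A) = A/(-676) = A*(-1/676) = -A/676)
C(Z, v) = -7 (C(Z, v) = -2 - 5/1 = -2 - 5*1 = -2 - 5 = -7)
q(B) = -8 - B*(-11 + 8*B) (q(B) = 5 - (13 + B*(8*B - 11)) = 5 - (13 + B*(-11 + 8*B)) = 5 + (-13 - B*(-11 + 8*B)) = -8 - B*(-11 + 8*B))
√(o(K(7), -537) + q(C(-15, -16))) = √(-1/676*(-537) + (-8 - 8*(-7)² + 11*(-7))) = √(537/676 + (-8 - 8*49 - 77)) = √(537/676 + (-8 - 392 - 77)) = √(537/676 - 477) = √(-321915/676) = I*√321915/26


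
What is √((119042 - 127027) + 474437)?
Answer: 6*√12957 ≈ 682.97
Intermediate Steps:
√((119042 - 127027) + 474437) = √(-7985 + 474437) = √466452 = 6*√12957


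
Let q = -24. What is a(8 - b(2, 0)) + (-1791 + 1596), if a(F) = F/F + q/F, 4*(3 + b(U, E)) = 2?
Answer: -1374/7 ≈ -196.29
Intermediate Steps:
b(U, E) = -5/2 (b(U, E) = -3 + (¼)*2 = -3 + ½ = -5/2)
a(F) = 1 - 24/F (a(F) = F/F - 24/F = 1 - 24/F)
a(8 - b(2, 0)) + (-1791 + 1596) = (-24 + (8 - 1*(-5/2)))/(8 - 1*(-5/2)) + (-1791 + 1596) = (-24 + (8 + 5/2))/(8 + 5/2) - 195 = (-24 + 21/2)/(21/2) - 195 = (2/21)*(-27/2) - 195 = -9/7 - 195 = -1374/7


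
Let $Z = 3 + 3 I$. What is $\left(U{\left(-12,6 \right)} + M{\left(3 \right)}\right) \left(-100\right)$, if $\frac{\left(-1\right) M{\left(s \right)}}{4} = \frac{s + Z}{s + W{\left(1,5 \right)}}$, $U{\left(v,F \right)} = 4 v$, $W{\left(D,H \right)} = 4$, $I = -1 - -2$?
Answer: $\frac{37200}{7} \approx 5314.3$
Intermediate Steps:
$I = 1$ ($I = -1 + 2 = 1$)
$Z = 6$ ($Z = 3 + 3 \cdot 1 = 3 + 3 = 6$)
$M{\left(s \right)} = - \frac{4 \left(6 + s\right)}{4 + s}$ ($M{\left(s \right)} = - 4 \frac{s + 6}{s + 4} = - 4 \frac{6 + s}{4 + s} = - \frac{4 \left(6 + s\right)}{4 + s}$)
$\left(U{\left(-12,6 \right)} + M{\left(3 \right)}\right) \left(-100\right) = \left(4 \left(-12\right) + \frac{4 \left(-6 - 3\right)}{4 + 3}\right) \left(-100\right) = \left(-48 + \frac{4 \left(-6 - 3\right)}{7}\right) \left(-100\right) = \left(-48 + 4 \cdot \frac{1}{7} \left(-9\right)\right) \left(-100\right) = \left(-48 - \frac{36}{7}\right) \left(-100\right) = \left(- \frac{372}{7}\right) \left(-100\right) = \frac{37200}{7}$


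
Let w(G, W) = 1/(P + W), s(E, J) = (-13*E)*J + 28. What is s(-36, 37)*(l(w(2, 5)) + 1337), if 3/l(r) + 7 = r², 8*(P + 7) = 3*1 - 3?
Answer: 208630976/9 ≈ 2.3181e+7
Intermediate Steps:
P = -7 (P = -7 + (3*1 - 3)/8 = -7 + (3 - 3)/8 = -7 + (⅛)*0 = -7 + 0 = -7)
s(E, J) = 28 - 13*E*J (s(E, J) = -13*E*J + 28 = 28 - 13*E*J)
w(G, W) = 1/(-7 + W)
l(r) = 3/(-7 + r²)
s(-36, 37)*(l(w(2, 5)) + 1337) = (28 - 13*(-36)*37)*(3/(-7 + (1/(-7 + 5))²) + 1337) = (28 + 17316)*(3/(-7 + (1/(-2))²) + 1337) = 17344*(3/(-7 + (-½)²) + 1337) = 17344*(3/(-7 + ¼) + 1337) = 17344*(3/(-27/4) + 1337) = 17344*(3*(-4/27) + 1337) = 17344*(-4/9 + 1337) = 17344*(12029/9) = 208630976/9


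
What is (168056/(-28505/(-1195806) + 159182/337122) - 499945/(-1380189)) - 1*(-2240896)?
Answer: 118659331540545818283361/45997203013739013 ≈ 2.5797e+6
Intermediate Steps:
(168056/(-28505/(-1195806) + 159182/337122) - 499945/(-1380189)) - 1*(-2240896) = (168056/(-28505*(-1/1195806) + 159182*(1/337122)) - 499945*(-1/1380189)) + 2240896 = (168056/(28505/1195806 + 79591/168561) + 499945/1380189) + 2240896 = (168056/(33326742217/67188751722) + 499945/1380189) + 2240896 = (168056*(67188751722/33326742217) + 499945/1380189) + 2240896 = (11291472859392432/33326742217 + 499945/1380189) + 2240896 = 15584383295870119007713/45997203013739013 + 2240896 = 118659331540545818283361/45997203013739013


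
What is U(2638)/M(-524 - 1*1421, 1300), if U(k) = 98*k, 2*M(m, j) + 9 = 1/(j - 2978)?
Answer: -867606544/15103 ≈ -57446.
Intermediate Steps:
M(m, j) = -9/2 + 1/(2*(-2978 + j)) (M(m, j) = -9/2 + 1/(2*(j - 2978)) = -9/2 + 1/(2*(-2978 + j)))
U(2638)/M(-524 - 1*1421, 1300) = (98*2638)/(((26803 - 9*1300)/(2*(-2978 + 1300)))) = 258524/(((½)*(26803 - 11700)/(-1678))) = 258524/(((½)*(-1/1678)*15103)) = 258524/(-15103/3356) = 258524*(-3356/15103) = -867606544/15103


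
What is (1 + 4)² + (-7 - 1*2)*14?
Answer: -101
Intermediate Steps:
(1 + 4)² + (-7 - 1*2)*14 = 5² + (-7 - 2)*14 = 25 - 9*14 = 25 - 126 = -101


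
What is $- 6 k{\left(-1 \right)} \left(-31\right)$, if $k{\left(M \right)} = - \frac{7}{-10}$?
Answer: $\frac{651}{5} \approx 130.2$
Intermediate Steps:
$k{\left(M \right)} = \frac{7}{10}$ ($k{\left(M \right)} = \left(-7\right) \left(- \frac{1}{10}\right) = \frac{7}{10}$)
$- 6 k{\left(-1 \right)} \left(-31\right) = \left(-6\right) \frac{7}{10} \left(-31\right) = \left(- \frac{21}{5}\right) \left(-31\right) = \frac{651}{5}$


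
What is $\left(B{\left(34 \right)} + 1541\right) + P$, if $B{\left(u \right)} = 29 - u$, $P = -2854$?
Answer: $-1318$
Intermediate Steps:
$\left(B{\left(34 \right)} + 1541\right) + P = \left(\left(29 - 34\right) + 1541\right) - 2854 = \left(-5 + 1541\right) - 2854 = 1536 - 2854 = -1318$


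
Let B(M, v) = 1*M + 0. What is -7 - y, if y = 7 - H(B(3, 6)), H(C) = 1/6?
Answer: -83/6 ≈ -13.833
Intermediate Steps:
B(M, v) = M (B(M, v) = M + 0 = M)
H(C) = ⅙
y = 41/6 (y = 7 - 1*⅙ = 7 - ⅙ = 41/6 ≈ 6.8333)
-7 - y = -7 - 1*41/6 = -7 - 41/6 = -83/6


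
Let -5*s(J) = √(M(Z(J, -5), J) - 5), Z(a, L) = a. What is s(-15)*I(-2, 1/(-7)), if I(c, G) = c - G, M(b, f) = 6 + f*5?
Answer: 13*I*√74/35 ≈ 3.1951*I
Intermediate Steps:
M(b, f) = 6 + 5*f
s(J) = -√(1 + 5*J)/5 (s(J) = -√((6 + 5*J) - 5)/5 = -√(1 + 5*J)/5)
s(-15)*I(-2, 1/(-7)) = (-√(1 + 5*(-15))/5)*(-2 - 1/(-7)) = (-√(1 - 75)/5)*(-2 - 1*(-⅐)) = (-I*√74/5)*(-2 + ⅐) = -I*√74/5*(-13/7) = 13*I*√74/35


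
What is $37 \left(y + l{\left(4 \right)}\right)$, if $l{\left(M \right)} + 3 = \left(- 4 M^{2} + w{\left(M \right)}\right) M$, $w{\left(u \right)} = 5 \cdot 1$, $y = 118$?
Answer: $-4477$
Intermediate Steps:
$w{\left(u \right)} = 5$
$l{\left(M \right)} = -3 + M \left(5 - 4 M^{2}\right)$ ($l{\left(M \right)} = -3 + \left(- 4 M^{2} + 5\right) M = -3 + \left(5 - 4 M^{2}\right) M = -3 + M \left(5 - 4 M^{2}\right)$)
$37 \left(y + l{\left(4 \right)}\right) = 37 \left(118 - \left(-17 + 256\right)\right) = 37 \left(118 - 239\right) = 37 \left(-121\right) = -4477$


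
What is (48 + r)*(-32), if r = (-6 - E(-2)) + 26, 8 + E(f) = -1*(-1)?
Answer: -2400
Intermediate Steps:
E(f) = -7 (E(f) = -8 - 1*(-1) = -8 + 1 = -7)
r = 27 (r = (-6 - 1*(-7)) + 26 = (-6 + 7) + 26 = 1 + 26 = 27)
(48 + r)*(-32) = (48 + 27)*(-32) = 75*(-32) = -2400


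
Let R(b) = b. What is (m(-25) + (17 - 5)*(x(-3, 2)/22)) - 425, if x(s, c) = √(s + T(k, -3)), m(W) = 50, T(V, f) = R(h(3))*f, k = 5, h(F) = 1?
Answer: -375 + 6*I*√6/11 ≈ -375.0 + 1.3361*I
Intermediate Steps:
T(V, f) = f (T(V, f) = 1*f = f)
x(s, c) = √(-3 + s) (x(s, c) = √(s - 3) = √(-3 + s))
(m(-25) + (17 - 5)*(x(-3, 2)/22)) - 425 = (50 + (17 - 5)*(√(-3 - 3)/22)) - 425 = (50 + 12*(√(-6)*(1/22))) - 425 = (50 + 12*((I*√6)*(1/22))) - 425 = (50 + 12*(I*√6/22)) - 425 = (50 + 6*I*√6/11) - 425 = -375 + 6*I*√6/11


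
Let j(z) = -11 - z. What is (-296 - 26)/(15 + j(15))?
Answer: 322/11 ≈ 29.273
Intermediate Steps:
(-296 - 26)/(15 + j(15)) = (-296 - 26)/(15 + (-11 - 1*15)) = -322/(15 + (-11 - 15)) = -322/(15 - 26) = -322/(-11) = -1/11*(-322) = 322/11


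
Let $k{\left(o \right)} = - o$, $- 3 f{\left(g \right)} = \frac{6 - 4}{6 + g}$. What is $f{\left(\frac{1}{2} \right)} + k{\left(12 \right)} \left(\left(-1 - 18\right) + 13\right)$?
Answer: $\frac{2804}{39} \approx 71.897$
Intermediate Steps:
$f{\left(g \right)} = - \frac{2}{3 \left(6 + g\right)}$ ($f{\left(g \right)} = - \frac{\left(6 - 4\right) \frac{1}{6 + g}}{3} = - \frac{2 \frac{1}{6 + g}}{3} = - \frac{2}{3 \left(6 + g\right)}$)
$f{\left(\frac{1}{2} \right)} + k{\left(12 \right)} \left(\left(-1 - 18\right) + 13\right) = - \frac{2}{18 + \frac{3}{2}} + \left(-1\right) 12 \left(\left(-1 - 18\right) + 13\right) = - \frac{2}{18 + 3 \cdot \frac{1}{2}} - 12 \left(-19 + 13\right) = - \frac{2}{18 + \frac{3}{2}} - -72 = - \frac{2}{\frac{39}{2}} + 72 = \left(-2\right) \frac{2}{39} + 72 = - \frac{4}{39} + 72 = \frac{2804}{39}$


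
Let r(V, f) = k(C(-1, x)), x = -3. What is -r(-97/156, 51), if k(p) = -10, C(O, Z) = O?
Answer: 10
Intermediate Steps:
r(V, f) = -10
-r(-97/156, 51) = -1*(-10) = 10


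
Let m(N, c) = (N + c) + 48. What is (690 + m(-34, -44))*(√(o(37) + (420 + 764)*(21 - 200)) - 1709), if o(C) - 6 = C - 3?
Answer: -1127940 + 11880*I*√654 ≈ -1.1279e+6 + 3.0381e+5*I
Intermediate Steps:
o(C) = 3 + C (o(C) = 6 + (C - 3) = 6 + (-3 + C) = 3 + C)
m(N, c) = 48 + N + c
(690 + m(-34, -44))*(√(o(37) + (420 + 764)*(21 - 200)) - 1709) = (690 + (48 - 34 - 44))*(√((3 + 37) + (420 + 764)*(21 - 200)) - 1709) = (690 - 30)*(√(40 + 1184*(-179)) - 1709) = 660*(√(40 - 211936) - 1709) = 660*(√(-211896) - 1709) = 660*(18*I*√654 - 1709) = 660*(-1709 + 18*I*√654) = -1127940 + 11880*I*√654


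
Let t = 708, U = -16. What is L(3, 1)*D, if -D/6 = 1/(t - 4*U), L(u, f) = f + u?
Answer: -6/193 ≈ -0.031088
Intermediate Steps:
D = -3/386 (D = -6/(708 - 4*(-16)) = -6/(708 + 64) = -6/772 = -6*1/772 = -3/386 ≈ -0.0077720)
L(3, 1)*D = (1 + 3)*(-3/386) = 4*(-3/386) = -6/193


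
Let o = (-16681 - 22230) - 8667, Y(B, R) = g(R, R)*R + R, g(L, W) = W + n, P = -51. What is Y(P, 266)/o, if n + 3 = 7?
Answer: -36043/23789 ≈ -1.5151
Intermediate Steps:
n = 4 (n = -3 + 7 = 4)
g(L, W) = 4 + W (g(L, W) = W + 4 = 4 + W)
Y(B, R) = R + R*(4 + R) (Y(B, R) = (4 + R)*R + R = R*(4 + R) + R = R + R*(4 + R))
o = -47578 (o = -38911 - 8667 = -47578)
Y(P, 266)/o = (266*(5 + 266))/(-47578) = (266*271)*(-1/47578) = 72086*(-1/47578) = -36043/23789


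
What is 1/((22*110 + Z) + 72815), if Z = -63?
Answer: 1/75172 ≈ 1.3303e-5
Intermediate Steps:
1/((22*110 + Z) + 72815) = 1/((22*110 - 63) + 72815) = 1/((2420 - 63) + 72815) = 1/(2357 + 72815) = 1/75172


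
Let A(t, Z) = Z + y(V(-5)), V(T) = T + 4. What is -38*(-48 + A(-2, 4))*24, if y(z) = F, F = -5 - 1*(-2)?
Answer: 42864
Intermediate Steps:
V(T) = 4 + T
F = -3 (F = -5 + 2 = -3)
y(z) = -3
A(t, Z) = -3 + Z (A(t, Z) = Z - 3 = -3 + Z)
-38*(-48 + A(-2, 4))*24 = -38*(-48 + (-3 + 4))*24 = -38*(-48 + 1)*24 = -38*(-47)*24 = 1786*24 = 42864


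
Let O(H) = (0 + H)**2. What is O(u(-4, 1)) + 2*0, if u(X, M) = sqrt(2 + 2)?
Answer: 4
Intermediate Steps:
u(X, M) = 2 (u(X, M) = sqrt(4) = 2)
O(H) = H**2
O(u(-4, 1)) + 2*0 = 2**2 + 2*0 = 4 + 0 = 4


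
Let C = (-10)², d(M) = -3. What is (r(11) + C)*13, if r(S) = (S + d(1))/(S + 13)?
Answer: 3913/3 ≈ 1304.3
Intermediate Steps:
C = 100
r(S) = (-3 + S)/(13 + S) (r(S) = (S - 3)/(S + 13) = (-3 + S)/(13 + S))
(r(11) + C)*13 = ((-3 + 11)/(13 + 11) + 100)*13 = (8/24 + 100)*13 = ((1/24)*8 + 100)*13 = (⅓ + 100)*13 = (301/3)*13 = 3913/3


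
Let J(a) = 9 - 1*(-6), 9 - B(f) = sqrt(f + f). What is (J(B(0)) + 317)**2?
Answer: 110224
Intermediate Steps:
B(f) = 9 - sqrt(2)*sqrt(f) (B(f) = 9 - sqrt(f + f) = 9 - sqrt(2*f) = 9 - sqrt(2)*sqrt(f))
J(a) = 15 (J(a) = 9 + 6 = 15)
(J(B(0)) + 317)**2 = (15 + 317)**2 = 332**2 = 110224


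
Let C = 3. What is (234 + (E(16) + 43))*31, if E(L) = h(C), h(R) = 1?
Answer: 8618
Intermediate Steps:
E(L) = 1
(234 + (E(16) + 43))*31 = (234 + (1 + 43))*31 = (234 + 44)*31 = 278*31 = 8618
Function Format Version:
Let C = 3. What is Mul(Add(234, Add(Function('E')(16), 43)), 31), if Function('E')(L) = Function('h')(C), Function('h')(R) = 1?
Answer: 8618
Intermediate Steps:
Function('E')(L) = 1
Mul(Add(234, Add(Function('E')(16), 43)), 31) = Mul(Add(234, Add(1, 43)), 31) = Mul(Add(234, 44), 31) = Mul(278, 31) = 8618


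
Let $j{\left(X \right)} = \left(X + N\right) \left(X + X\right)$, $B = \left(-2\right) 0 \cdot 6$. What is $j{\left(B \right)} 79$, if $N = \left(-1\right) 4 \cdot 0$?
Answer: $0$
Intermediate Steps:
$B = 0$ ($B = 0 \cdot 6 = 0$)
$N = 0$ ($N = \left(-4\right) 0 = 0$)
$j{\left(X \right)} = 2 X^{2}$ ($j{\left(X \right)} = \left(X + 0\right) \left(X + X\right) = X 2 X = 2 X^{2}$)
$j{\left(B \right)} 79 = 2 \cdot 0^{2} \cdot 79 = 2 \cdot 0 \cdot 79 = 0 \cdot 79 = 0$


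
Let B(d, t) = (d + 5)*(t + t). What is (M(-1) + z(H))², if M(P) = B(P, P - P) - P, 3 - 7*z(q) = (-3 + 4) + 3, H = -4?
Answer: 36/49 ≈ 0.73469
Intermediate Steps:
B(d, t) = 2*t*(5 + d) (B(d, t) = (5 + d)*(2*t) = 2*t*(5 + d))
z(q) = -⅐ (z(q) = 3/7 - ((-3 + 4) + 3)/7 = 3/7 - (1 + 3)/7 = 3/7 - ⅐*4 = 3/7 - 4/7 = -⅐)
M(P) = -P (M(P) = 2*(P - P)*(5 + P) - P = 2*0*(5 + P) - P = 0 - P = -P)
(M(-1) + z(H))² = (-1*(-1) - ⅐)² = (1 - ⅐)² = (6/7)² = 36/49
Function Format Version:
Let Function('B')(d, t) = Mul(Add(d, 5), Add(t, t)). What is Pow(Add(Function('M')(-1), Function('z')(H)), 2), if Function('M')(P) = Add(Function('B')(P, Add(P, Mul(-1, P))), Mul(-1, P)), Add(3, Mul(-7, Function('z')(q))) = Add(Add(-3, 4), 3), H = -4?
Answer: Rational(36, 49) ≈ 0.73469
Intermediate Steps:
Function('B')(d, t) = Mul(2, t, Add(5, d)) (Function('B')(d, t) = Mul(Add(5, d), Mul(2, t)) = Mul(2, t, Add(5, d)))
Function('z')(q) = Rational(-1, 7) (Function('z')(q) = Add(Rational(3, 7), Mul(Rational(-1, 7), Add(Add(-3, 4), 3))) = Add(Rational(3, 7), Mul(Rational(-1, 7), Add(1, 3))) = Add(Rational(3, 7), Mul(Rational(-1, 7), 4)) = Add(Rational(3, 7), Rational(-4, 7)) = Rational(-1, 7))
Function('M')(P) = Mul(-1, P) (Function('M')(P) = Add(Mul(2, Add(P, Mul(-1, P)), Add(5, P)), Mul(-1, P)) = Add(Mul(2, 0, Add(5, P)), Mul(-1, P)) = Add(0, Mul(-1, P)) = Mul(-1, P))
Pow(Add(Function('M')(-1), Function('z')(H)), 2) = Pow(Add(Mul(-1, -1), Rational(-1, 7)), 2) = Pow(Add(1, Rational(-1, 7)), 2) = Pow(Rational(6, 7), 2) = Rational(36, 49)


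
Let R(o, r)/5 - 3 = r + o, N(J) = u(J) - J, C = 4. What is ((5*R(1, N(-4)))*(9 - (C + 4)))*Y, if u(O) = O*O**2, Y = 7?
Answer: -9800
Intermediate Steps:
u(O) = O**3
N(J) = J**3 - J
R(o, r) = 15 + 5*o + 5*r (R(o, r) = 15 + 5*(r + o) = 15 + 5*(o + r) = 15 + (5*o + 5*r) = 15 + 5*o + 5*r)
((5*R(1, N(-4)))*(9 - (C + 4)))*Y = ((5*(15 + 5*1 + 5*((-4)**3 - 1*(-4))))*(9 - (4 + 4)))*7 = ((5*(15 + 5 + 5*(-64 + 4)))*(9 - 1*8))*7 = ((5*(15 + 5 + 5*(-60)))*(9 - 8))*7 = ((5*(15 + 5 - 300))*1)*7 = ((5*(-280))*1)*7 = -1400*1*7 = -1400*7 = -9800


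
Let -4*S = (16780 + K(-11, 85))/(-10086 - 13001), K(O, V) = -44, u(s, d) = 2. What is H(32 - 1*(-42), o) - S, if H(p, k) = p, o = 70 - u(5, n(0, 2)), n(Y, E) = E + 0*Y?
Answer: 1704254/23087 ≈ 73.819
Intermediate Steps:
n(Y, E) = E (n(Y, E) = E + 0 = E)
o = 68 (o = 70 - 1*2 = 70 - 2 = 68)
S = 4184/23087 (S = -(16780 - 44)/(4*(-10086 - 13001)) = -4184/(-23087) = -4184*(-1)/23087 = -¼*(-16736/23087) = 4184/23087 ≈ 0.18123)
H(32 - 1*(-42), o) - S = (32 - 1*(-42)) - 1*4184/23087 = (32 + 42) - 4184/23087 = 74 - 4184/23087 = 1704254/23087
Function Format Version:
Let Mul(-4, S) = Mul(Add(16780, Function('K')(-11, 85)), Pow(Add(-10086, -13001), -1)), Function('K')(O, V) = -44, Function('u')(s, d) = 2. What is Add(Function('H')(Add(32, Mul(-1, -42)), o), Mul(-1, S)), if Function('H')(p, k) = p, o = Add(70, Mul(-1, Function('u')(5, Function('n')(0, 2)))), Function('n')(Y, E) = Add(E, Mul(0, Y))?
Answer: Rational(1704254, 23087) ≈ 73.819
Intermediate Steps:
Function('n')(Y, E) = E (Function('n')(Y, E) = Add(E, 0) = E)
o = 68 (o = Add(70, Mul(-1, 2)) = Add(70, -2) = 68)
S = Rational(4184, 23087) (S = Mul(Rational(-1, 4), Mul(Add(16780, -44), Pow(Add(-10086, -13001), -1))) = Mul(Rational(-1, 4), Mul(16736, Pow(-23087, -1))) = Mul(Rational(-1, 4), Mul(16736, Rational(-1, 23087))) = Mul(Rational(-1, 4), Rational(-16736, 23087)) = Rational(4184, 23087) ≈ 0.18123)
Add(Function('H')(Add(32, Mul(-1, -42)), o), Mul(-1, S)) = Add(Add(32, Mul(-1, -42)), Mul(-1, Rational(4184, 23087))) = Add(Add(32, 42), Rational(-4184, 23087)) = Add(74, Rational(-4184, 23087)) = Rational(1704254, 23087)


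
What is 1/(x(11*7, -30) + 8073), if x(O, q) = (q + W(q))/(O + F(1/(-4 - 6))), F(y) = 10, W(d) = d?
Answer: 29/234097 ≈ 0.00012388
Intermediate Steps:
x(O, q) = 2*q/(10 + O) (x(O, q) = (q + q)/(O + 10) = (2*q)/(10 + O) = 2*q/(10 + O))
1/(x(11*7, -30) + 8073) = 1/(2*(-30)/(10 + 11*7) + 8073) = 1/(2*(-30)/(10 + 77) + 8073) = 1/(2*(-30)/87 + 8073) = 1/(2*(-30)*(1/87) + 8073) = 1/(-20/29 + 8073) = 1/(234097/29) = 29/234097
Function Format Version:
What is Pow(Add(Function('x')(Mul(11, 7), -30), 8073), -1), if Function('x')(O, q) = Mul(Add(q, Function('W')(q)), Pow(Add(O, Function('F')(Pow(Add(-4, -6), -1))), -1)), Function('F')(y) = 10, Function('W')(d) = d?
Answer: Rational(29, 234097) ≈ 0.00012388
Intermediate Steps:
Function('x')(O, q) = Mul(2, q, Pow(Add(10, O), -1)) (Function('x')(O, q) = Mul(Add(q, q), Pow(Add(O, 10), -1)) = Mul(Mul(2, q), Pow(Add(10, O), -1)) = Mul(2, q, Pow(Add(10, O), -1)))
Pow(Add(Function('x')(Mul(11, 7), -30), 8073), -1) = Pow(Add(Mul(2, -30, Pow(Add(10, Mul(11, 7)), -1)), 8073), -1) = Pow(Add(Mul(2, -30, Pow(Add(10, 77), -1)), 8073), -1) = Pow(Add(Mul(2, -30, Pow(87, -1)), 8073), -1) = Pow(Add(Mul(2, -30, Rational(1, 87)), 8073), -1) = Pow(Add(Rational(-20, 29), 8073), -1) = Pow(Rational(234097, 29), -1) = Rational(29, 234097)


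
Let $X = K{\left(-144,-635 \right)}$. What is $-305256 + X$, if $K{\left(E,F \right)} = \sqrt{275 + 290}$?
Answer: $-305256 + \sqrt{565} \approx -3.0523 \cdot 10^{5}$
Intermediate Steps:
$K{\left(E,F \right)} = \sqrt{565}$
$X = \sqrt{565} \approx 23.77$
$-305256 + X = -305256 + \sqrt{565}$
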